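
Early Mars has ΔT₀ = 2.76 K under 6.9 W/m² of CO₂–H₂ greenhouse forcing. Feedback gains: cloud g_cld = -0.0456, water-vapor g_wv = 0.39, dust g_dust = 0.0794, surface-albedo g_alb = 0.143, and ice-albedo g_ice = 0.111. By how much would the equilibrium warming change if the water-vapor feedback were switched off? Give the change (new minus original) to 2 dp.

Original: g = 0.6778, ΔT = 2.76/(1−0.6778) = 8.5661 K.
Without water-vapor: g' = 0.2878, ΔT' = 2.76/(1−0.2878) = 3.8753 K.
Change = 3.8753 − 8.5661 = -4.69 K.

-4.69 K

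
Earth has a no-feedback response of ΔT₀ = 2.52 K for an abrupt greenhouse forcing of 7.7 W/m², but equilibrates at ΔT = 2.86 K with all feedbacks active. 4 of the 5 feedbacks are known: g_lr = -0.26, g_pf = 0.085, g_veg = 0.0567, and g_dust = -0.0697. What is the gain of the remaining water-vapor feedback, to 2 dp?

0.31

Amplification A = ΔT/ΔT₀ = 2.86/2.52 = 1.135.
Total gain g = 1 − 1/A = 1 − 1/1.135 = 0.1189.
Known gains sum to -0.26 + 0.085 + 0.0567 − 0.0697 = -0.188.
g_wv = 0.1189 + 0.188 = 0.31.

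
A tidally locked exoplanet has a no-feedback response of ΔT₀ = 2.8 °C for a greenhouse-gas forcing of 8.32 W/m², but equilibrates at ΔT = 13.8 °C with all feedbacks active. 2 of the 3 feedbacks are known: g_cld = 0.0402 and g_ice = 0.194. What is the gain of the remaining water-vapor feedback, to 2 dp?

0.56

Amplification A = ΔT/ΔT₀ = 13.8/2.8 = 4.929.
Total gain g = 1 − 1/A = 1 − 1/4.929 = 0.7971.
Known gains sum to 0.0402 + 0.194 = 0.2342.
g_wv = 0.7971 − 0.2342 = 0.56.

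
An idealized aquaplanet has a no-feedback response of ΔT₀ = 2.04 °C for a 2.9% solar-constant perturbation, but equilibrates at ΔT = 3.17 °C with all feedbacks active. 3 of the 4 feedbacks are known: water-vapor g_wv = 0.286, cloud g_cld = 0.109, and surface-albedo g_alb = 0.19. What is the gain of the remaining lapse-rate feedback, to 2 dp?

-0.23

Amplification A = ΔT/ΔT₀ = 3.17/2.04 = 1.554.
Total gain g = 1 − 1/A = 1 − 1/1.554 = 0.3565.
Known gains sum to 0.286 + 0.109 + 0.19 = 0.585.
g_lr = 0.3565 − 0.585 = -0.23.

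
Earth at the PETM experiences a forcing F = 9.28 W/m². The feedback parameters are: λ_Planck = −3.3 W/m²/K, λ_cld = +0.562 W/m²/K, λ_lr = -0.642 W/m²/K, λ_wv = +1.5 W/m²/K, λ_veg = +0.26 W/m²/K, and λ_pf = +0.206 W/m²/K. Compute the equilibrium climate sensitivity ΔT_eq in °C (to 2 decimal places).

Net feedback parameter λ = (−3.3) + (+0.562) + (-0.642) + (+1.5) + (+0.26) + (+0.206) = -1.414 W/m²/K.
ΔT = −F/λ = −9.28/(-1.414) = 6.56 °C.

6.56 °C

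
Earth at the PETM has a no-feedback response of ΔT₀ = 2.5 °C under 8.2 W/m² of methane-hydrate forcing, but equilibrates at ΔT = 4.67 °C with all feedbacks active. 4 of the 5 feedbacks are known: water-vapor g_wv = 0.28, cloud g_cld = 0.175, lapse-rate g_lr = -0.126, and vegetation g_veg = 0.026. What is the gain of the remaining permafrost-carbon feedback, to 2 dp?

Amplification A = ΔT/ΔT₀ = 4.67/2.5 = 1.868.
Total gain g = 1 − 1/A = 1 − 1/1.868 = 0.4647.
Known gains sum to 0.28 + 0.175 − 0.126 + 0.026 = 0.355.
g_pf = 0.4647 − 0.355 = 0.11.

0.11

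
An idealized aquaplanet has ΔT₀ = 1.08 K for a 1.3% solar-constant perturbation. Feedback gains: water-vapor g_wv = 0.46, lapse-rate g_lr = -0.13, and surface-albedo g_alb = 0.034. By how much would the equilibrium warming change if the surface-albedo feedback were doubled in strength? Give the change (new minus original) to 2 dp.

0.10 K

Original: g = 0.364, ΔT = 1.08/(1−0.364) = 1.6981 K.
With doubled surface-albedo: g' = 0.398, ΔT' = 1.08/(1−0.398) = 1.7940 K.
Change = 1.7940 − 1.6981 = 0.10 K.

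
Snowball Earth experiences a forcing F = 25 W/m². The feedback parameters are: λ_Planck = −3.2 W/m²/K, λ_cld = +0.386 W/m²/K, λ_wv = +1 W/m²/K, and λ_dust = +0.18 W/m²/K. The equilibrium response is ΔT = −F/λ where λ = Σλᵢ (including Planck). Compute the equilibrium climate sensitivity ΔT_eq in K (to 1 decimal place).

Net feedback parameter λ = (−3.2) + (+0.386) + (+1) + (+0.18) = -1.634 W/m²/K.
ΔT = −F/λ = −25/(-1.634) = 15.3 K.

15.3 K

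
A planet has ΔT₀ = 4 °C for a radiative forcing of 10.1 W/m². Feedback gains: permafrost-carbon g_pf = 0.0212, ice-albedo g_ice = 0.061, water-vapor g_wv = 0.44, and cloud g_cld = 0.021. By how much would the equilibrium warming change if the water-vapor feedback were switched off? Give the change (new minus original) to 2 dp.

-4.30 °C

Original: g = 0.5432, ΔT = 4/(1−0.5432) = 8.7566 °C.
Without water-vapor: g' = 0.1032, ΔT' = 4/(1−0.1032) = 4.4603 °C.
Change = 4.4603 − 8.7566 = -4.30 °C.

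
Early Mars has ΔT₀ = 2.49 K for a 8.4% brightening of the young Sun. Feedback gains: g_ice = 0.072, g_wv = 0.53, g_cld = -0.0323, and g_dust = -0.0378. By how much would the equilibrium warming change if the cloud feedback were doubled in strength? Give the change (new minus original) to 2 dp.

-0.34 K

Original: g = 0.5319, ΔT = 2.49/(1−0.5319) = 5.3194 K.
With doubled cloud: g' = 0.4996, ΔT' = 2.49/(1−0.4996) = 4.9760 K.
Change = 4.9760 − 5.3194 = -0.34 K.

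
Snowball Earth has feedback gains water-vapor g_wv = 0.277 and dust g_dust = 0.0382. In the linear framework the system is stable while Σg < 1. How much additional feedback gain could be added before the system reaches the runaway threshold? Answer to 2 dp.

Current total gain = 0.277 + 0.0382 = 0.3152.
Margin to runaway = 1 − 0.3152 = 0.68.

0.68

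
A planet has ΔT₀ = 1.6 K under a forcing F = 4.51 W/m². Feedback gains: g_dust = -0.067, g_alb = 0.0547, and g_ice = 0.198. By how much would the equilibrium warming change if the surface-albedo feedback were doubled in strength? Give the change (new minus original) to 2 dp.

Original: g = 0.1857, ΔT = 1.6/(1−0.1857) = 1.9649 K.
With doubled surface-albedo: g' = 0.2404, ΔT' = 1.6/(1−0.2404) = 2.1064 K.
Change = 2.1064 − 1.9649 = 0.14 K.

0.14 K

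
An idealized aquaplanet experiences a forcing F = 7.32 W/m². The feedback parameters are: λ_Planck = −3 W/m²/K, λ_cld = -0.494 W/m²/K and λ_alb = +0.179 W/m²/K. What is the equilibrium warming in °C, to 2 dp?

2.21 °C

Net feedback parameter λ = (−3) + (-0.494) + (+0.179) = -3.315 W/m²/K.
ΔT = −F/λ = −7.32/(-3.315) = 2.21 °C.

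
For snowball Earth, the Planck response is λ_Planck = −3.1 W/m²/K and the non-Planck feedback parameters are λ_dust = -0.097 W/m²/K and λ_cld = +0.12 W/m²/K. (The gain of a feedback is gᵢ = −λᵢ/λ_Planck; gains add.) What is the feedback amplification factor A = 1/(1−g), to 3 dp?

Convert to gains: g_dust = -0.097/3.1 = -0.03129; g_cld = 0.12/3.1 = 0.03871.
Total gain g = 0.00742.
A = 1/(1 − 0.00742) = 1.007.

1.007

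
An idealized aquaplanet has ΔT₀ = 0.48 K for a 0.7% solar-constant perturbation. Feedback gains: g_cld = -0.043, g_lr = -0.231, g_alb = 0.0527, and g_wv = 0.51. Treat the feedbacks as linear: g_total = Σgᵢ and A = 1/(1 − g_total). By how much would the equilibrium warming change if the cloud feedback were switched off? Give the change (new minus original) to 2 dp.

0.04 K

Original: g = 0.2887, ΔT = 0.48/(1−0.2887) = 0.6748 K.
Without cloud: g' = 0.3317, ΔT' = 0.48/(1−0.3317) = 0.7182 K.
Change = 0.7182 − 0.6748 = 0.04 K.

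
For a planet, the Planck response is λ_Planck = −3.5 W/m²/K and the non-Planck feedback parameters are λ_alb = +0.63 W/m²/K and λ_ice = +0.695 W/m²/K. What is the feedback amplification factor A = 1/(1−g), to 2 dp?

Convert to gains: g_alb = 0.63/3.5 = 0.18; g_ice = 0.695/3.5 = 0.1986.
Total gain g = 0.3786.
A = 1/(1 − 0.3786) = 1.61.

1.61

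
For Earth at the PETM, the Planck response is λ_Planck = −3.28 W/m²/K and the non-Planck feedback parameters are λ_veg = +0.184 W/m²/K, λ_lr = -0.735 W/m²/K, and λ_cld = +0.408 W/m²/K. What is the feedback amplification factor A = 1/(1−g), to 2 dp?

0.96

Convert to gains: g_veg = 0.184/3.28 = 0.0561; g_lr = -0.735/3.28 = -0.2241; g_cld = 0.408/3.28 = 0.1244.
Total gain g = -0.0436.
A = 1/(1 + 0.0436) = 0.96.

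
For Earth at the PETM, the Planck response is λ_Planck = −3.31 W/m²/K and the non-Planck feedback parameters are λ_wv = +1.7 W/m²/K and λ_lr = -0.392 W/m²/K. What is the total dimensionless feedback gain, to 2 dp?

Convert to gains: g_wv = 1.7/3.31 = 0.5136; g_lr = -0.392/3.31 = -0.1184.
Total gain g = 0.3952.

0.40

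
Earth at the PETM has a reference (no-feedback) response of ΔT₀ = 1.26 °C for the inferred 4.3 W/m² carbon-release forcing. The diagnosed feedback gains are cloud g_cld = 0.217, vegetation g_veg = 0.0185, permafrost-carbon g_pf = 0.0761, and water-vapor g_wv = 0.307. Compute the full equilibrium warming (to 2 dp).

Total gain g = 0.217 + 0.0185 + 0.0761 + 0.307 = 0.6186.
Amplification A = 1/(1 − 0.6186) = 2.622.
ΔT = 1.26 × 2.622 = 3.30 °C.

3.30 °C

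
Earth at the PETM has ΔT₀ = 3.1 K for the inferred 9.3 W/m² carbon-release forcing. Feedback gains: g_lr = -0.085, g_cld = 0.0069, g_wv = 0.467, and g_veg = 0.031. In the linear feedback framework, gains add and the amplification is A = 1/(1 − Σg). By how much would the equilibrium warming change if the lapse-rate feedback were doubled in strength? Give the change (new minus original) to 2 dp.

-0.68 K

Original: g = 0.4199, ΔT = 3.1/(1−0.4199) = 5.3439 K.
With doubled lapse-rate: g' = 0.3349, ΔT' = 3.1/(1−0.3349) = 4.6610 K.
Change = 4.6610 − 5.3439 = -0.68 K.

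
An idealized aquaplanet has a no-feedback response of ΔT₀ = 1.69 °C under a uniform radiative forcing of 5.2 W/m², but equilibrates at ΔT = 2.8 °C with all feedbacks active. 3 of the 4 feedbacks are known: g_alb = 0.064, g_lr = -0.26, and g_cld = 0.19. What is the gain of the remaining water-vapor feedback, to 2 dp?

Amplification A = ΔT/ΔT₀ = 2.8/1.69 = 1.657.
Total gain g = 1 − 1/A = 1 − 1/1.657 = 0.3965.
Known gains sum to 0.064 − 0.26 + 0.19 = -0.006.
g_wv = 0.3965 + 0.006 = 0.40.

0.40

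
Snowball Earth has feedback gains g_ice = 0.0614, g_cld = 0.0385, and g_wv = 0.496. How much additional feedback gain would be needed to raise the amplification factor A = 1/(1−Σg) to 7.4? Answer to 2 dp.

0.27

Current total gain = 0.5959.
Target gain for A = 7.4: g* = 1 − 1/7.4 = 0.8649.
Additional gain needed = 0.8649 − 0.5959 = 0.27.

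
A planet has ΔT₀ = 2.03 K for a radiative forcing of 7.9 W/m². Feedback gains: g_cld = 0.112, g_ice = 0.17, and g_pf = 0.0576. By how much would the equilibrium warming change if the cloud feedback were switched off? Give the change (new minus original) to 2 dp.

Original: g = 0.3396, ΔT = 2.03/(1−0.3396) = 3.0739 K.
Without cloud: g' = 0.2276, ΔT' = 2.03/(1−0.2276) = 2.6282 K.
Change = 2.6282 − 3.0739 = -0.45 K.

-0.45 K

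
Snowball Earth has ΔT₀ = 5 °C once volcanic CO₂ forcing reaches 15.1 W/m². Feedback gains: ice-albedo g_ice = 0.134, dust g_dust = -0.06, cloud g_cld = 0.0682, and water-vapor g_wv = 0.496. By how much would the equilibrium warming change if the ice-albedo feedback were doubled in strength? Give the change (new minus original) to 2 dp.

Original: g = 0.6382, ΔT = 5/(1−0.6382) = 13.8198 °C.
With doubled ice-albedo: g' = 0.7722, ΔT' = 5/(1−0.7722) = 21.9491 °C.
Change = 21.9491 − 13.8198 = 8.13 °C.

8.13 °C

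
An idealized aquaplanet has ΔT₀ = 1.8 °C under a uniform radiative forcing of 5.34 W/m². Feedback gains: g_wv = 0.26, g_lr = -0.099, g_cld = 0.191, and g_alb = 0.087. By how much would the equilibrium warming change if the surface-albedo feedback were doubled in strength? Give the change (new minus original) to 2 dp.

0.59 °C

Original: g = 0.439, ΔT = 1.8/(1−0.439) = 3.2086 °C.
With doubled surface-albedo: g' = 0.526, ΔT' = 1.8/(1−0.526) = 3.7975 °C.
Change = 3.7975 − 3.2086 = 0.59 °C.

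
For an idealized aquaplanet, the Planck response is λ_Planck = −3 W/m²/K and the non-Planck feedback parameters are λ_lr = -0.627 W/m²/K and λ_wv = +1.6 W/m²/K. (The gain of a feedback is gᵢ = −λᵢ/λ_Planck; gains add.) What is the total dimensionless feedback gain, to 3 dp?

Convert to gains: g_lr = -0.627/3 = -0.209; g_wv = 1.6/3 = 0.5333.
Total gain g = 0.3243.

0.324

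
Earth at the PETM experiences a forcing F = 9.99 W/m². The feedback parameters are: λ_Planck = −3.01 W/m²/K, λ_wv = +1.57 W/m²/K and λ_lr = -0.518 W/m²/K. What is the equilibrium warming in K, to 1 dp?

Net feedback parameter λ = (−3.01) + (+1.57) + (-0.518) = -1.958 W/m²/K.
ΔT = −F/λ = −9.99/(-1.958) = 5.1 K.

5.1 K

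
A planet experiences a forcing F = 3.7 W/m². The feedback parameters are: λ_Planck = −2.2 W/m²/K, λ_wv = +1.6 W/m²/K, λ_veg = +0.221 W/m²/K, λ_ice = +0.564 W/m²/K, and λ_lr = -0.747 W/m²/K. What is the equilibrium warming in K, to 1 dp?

Net feedback parameter λ = (−2.2) + (+1.6) + (+0.221) + (+0.564) + (-0.747) = -0.562 W/m²/K.
ΔT = −F/λ = −3.7/(-0.562) = 6.6 K.

6.6 K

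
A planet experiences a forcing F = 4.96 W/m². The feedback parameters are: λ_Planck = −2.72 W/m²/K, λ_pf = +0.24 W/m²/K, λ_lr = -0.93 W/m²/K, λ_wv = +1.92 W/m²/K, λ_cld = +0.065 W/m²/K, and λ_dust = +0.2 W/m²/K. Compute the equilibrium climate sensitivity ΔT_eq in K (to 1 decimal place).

Net feedback parameter λ = (−2.72) + (+0.24) + (-0.93) + (+1.92) + (+0.065) + (+0.2) = -1.225 W/m²/K.
ΔT = −F/λ = −4.96/(-1.225) = 4.0 K.

4.0 K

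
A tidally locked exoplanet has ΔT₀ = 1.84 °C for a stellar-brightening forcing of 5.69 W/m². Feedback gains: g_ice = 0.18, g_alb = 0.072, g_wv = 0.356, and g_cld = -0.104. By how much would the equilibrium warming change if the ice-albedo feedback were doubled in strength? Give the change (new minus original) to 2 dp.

2.11 °C

Original: g = 0.504, ΔT = 1.84/(1−0.504) = 3.7097 °C.
With doubled ice-albedo: g' = 0.684, ΔT' = 1.84/(1−0.684) = 5.8228 °C.
Change = 5.8228 − 3.7097 = 2.11 °C.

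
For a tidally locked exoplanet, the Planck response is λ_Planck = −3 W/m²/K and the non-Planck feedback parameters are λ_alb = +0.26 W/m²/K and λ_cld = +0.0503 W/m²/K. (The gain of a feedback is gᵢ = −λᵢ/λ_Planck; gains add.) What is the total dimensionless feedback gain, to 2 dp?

0.10

Convert to gains: g_alb = 0.26/3 = 0.08667; g_cld = 0.0503/3 = 0.01677.
Total gain g = 0.10344.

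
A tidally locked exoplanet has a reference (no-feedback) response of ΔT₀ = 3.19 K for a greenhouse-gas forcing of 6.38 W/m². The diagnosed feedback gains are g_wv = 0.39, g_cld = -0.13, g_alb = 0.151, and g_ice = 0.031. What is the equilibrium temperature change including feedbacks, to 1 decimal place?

5.7 K

Total gain g = 0.39 − 0.13 + 0.151 + 0.031 = 0.442.
Amplification A = 1/(1 − 0.442) = 1.792.
ΔT = 3.19 × 1.792 = 5.7 K.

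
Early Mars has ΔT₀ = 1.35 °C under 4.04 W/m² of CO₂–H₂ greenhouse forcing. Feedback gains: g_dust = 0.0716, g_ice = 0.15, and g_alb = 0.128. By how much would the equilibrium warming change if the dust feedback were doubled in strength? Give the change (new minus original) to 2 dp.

Original: g = 0.3496, ΔT = 1.35/(1−0.3496) = 2.0756 °C.
With doubled dust: g' = 0.4212, ΔT' = 1.35/(1−0.4212) = 2.3324 °C.
Change = 2.3324 − 2.0756 = 0.26 °C.

0.26 °C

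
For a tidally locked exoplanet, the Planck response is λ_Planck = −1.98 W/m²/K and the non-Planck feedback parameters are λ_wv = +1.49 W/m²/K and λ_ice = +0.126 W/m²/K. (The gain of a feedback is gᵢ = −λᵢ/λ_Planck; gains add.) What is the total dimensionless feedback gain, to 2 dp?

0.82

Convert to gains: g_wv = 1.49/1.98 = 0.7525; g_ice = 0.126/1.98 = 0.06364.
Total gain g = 0.81614.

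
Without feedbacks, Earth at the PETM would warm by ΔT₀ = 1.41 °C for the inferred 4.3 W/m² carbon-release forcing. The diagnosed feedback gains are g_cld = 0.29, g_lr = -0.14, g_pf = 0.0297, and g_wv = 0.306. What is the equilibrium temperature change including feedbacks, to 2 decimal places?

2.74 °C

Total gain g = 0.29 − 0.14 + 0.0297 + 0.306 = 0.4857.
Amplification A = 1/(1 − 0.4857) = 1.944.
ΔT = 1.41 × 1.944 = 2.74 °C.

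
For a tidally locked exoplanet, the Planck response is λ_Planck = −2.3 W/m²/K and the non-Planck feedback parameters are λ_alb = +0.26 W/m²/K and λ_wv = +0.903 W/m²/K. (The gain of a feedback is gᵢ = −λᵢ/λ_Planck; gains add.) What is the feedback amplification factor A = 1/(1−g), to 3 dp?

2.023

Convert to gains: g_alb = 0.26/2.3 = 0.113; g_wv = 0.903/2.3 = 0.3926.
Total gain g = 0.5056.
A = 1/(1 − 0.5056) = 2.023.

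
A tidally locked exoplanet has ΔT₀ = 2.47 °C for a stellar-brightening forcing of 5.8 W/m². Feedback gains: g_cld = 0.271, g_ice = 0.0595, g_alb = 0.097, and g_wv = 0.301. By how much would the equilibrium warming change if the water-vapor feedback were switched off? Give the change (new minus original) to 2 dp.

Original: g = 0.7285, ΔT = 2.47/(1−0.7285) = 9.0976 °C.
Without water-vapor: g' = 0.4275, ΔT' = 2.47/(1−0.4275) = 4.3144 °C.
Change = 4.3144 − 9.0976 = -4.78 °C.

-4.78 °C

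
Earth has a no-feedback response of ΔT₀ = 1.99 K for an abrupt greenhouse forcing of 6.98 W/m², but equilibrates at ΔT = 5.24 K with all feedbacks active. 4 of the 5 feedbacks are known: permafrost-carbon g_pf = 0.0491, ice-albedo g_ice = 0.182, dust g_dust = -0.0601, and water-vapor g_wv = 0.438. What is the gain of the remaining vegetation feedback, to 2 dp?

Amplification A = ΔT/ΔT₀ = 5.24/1.99 = 2.633.
Total gain g = 1 − 1/A = 1 − 1/2.633 = 0.6202.
Known gains sum to 0.0491 + 0.182 − 0.0601 + 0.438 = 0.609.
g_veg = 0.6202 − 0.609 = 0.01.

0.01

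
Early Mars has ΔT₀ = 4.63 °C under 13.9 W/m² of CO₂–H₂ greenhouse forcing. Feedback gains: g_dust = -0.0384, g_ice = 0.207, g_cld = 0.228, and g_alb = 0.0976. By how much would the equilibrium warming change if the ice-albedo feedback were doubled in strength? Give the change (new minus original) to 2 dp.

Original: g = 0.4942, ΔT = 4.63/(1−0.4942) = 9.1538 °C.
With doubled ice-albedo: g' = 0.7012, ΔT' = 4.63/(1−0.7012) = 15.4953 °C.
Change = 15.4953 − 9.1538 = 6.34 °C.

6.34 °C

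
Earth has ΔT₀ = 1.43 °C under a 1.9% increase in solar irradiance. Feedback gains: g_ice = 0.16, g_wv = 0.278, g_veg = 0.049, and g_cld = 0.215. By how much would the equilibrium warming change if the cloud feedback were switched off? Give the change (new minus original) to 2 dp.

-2.01 °C

Original: g = 0.702, ΔT = 1.43/(1−0.702) = 4.7987 °C.
Without cloud: g' = 0.487, ΔT' = 1.43/(1−0.487) = 2.7875 °C.
Change = 2.7875 − 4.7987 = -2.01 °C.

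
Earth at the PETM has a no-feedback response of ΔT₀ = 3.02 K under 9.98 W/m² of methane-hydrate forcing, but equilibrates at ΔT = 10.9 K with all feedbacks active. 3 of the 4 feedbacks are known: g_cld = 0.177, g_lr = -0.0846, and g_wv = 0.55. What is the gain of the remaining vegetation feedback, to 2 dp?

0.08

Amplification A = ΔT/ΔT₀ = 10.9/3.02 = 3.609.
Total gain g = 1 − 1/A = 1 − 1/3.609 = 0.7229.
Known gains sum to 0.177 − 0.0846 + 0.55 = 0.6424.
g_veg = 0.7229 − 0.6424 = 0.08.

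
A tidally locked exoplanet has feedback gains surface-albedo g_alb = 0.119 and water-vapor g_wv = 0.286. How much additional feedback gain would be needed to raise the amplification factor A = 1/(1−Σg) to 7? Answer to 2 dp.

Current total gain = 0.405.
Target gain for A = 7: g* = 1 − 1/7 = 0.8571.
Additional gain needed = 0.8571 − 0.405 = 0.45.

0.45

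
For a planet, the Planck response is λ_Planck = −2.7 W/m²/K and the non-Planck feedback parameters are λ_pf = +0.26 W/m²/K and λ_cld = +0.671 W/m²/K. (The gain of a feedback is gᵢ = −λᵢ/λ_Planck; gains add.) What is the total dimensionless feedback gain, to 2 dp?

Convert to gains: g_pf = 0.26/2.7 = 0.0963; g_cld = 0.671/2.7 = 0.2485.
Total gain g = 0.3448.

0.34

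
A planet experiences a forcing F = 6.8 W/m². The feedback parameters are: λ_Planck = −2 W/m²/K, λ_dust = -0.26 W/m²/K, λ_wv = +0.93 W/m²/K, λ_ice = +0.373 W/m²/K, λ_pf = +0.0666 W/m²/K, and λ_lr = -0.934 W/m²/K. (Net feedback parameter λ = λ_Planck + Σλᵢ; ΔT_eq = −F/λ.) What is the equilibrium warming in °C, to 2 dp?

Net feedback parameter λ = (−2) + (-0.26) + (+0.93) + (+0.373) + (+0.0666) + (-0.934) = -1.8244 W/m²/K.
ΔT = −F/λ = −6.8/(-1.8244) = 3.73 °C.

3.73 °C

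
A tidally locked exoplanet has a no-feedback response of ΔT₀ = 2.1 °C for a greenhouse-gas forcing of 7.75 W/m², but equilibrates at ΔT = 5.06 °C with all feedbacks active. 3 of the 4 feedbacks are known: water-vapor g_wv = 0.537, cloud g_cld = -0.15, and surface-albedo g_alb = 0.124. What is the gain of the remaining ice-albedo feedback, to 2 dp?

Amplification A = ΔT/ΔT₀ = 5.06/2.1 = 2.41.
Total gain g = 1 − 1/A = 1 − 1/2.41 = 0.5851.
Known gains sum to 0.537 − 0.15 + 0.124 = 0.511.
g_ice = 0.5851 − 0.511 = 0.07.

0.07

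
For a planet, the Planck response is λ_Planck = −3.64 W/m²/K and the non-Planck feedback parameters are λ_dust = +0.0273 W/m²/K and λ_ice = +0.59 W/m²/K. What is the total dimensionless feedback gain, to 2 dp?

Convert to gains: g_dust = 0.0273/3.64 = 0.0075; g_ice = 0.59/3.64 = 0.1621.
Total gain g = 0.1696.

0.17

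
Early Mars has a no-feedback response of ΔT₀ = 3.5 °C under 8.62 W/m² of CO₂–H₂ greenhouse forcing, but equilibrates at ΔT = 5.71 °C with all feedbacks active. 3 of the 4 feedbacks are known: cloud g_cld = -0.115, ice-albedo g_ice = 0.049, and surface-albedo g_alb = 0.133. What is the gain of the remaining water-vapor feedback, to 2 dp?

Amplification A = ΔT/ΔT₀ = 5.71/3.5 = 1.631.
Total gain g = 1 − 1/A = 1 − 1/1.631 = 0.3869.
Known gains sum to -0.115 + 0.049 + 0.133 = 0.067.
g_wv = 0.3869 − 0.067 = 0.32.

0.32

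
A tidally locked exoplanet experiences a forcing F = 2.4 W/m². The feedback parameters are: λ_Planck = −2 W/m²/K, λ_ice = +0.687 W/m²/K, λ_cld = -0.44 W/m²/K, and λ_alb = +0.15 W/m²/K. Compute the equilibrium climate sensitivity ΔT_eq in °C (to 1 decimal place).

Net feedback parameter λ = (−2) + (+0.687) + (-0.44) + (+0.15) = -1.603 W/m²/K.
ΔT = −F/λ = −2.4/(-1.603) = 1.5 °C.

1.5 °C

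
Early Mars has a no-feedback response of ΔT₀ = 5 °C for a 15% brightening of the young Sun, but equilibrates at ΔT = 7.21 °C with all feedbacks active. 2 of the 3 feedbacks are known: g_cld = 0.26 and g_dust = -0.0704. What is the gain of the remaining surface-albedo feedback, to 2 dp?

Amplification A = ΔT/ΔT₀ = 7.21/5 = 1.442.
Total gain g = 1 − 1/A = 1 − 1/1.442 = 0.3065.
Known gains sum to 0.26 − 0.0704 = 0.1896.
g_alb = 0.3065 − 0.1896 = 0.12.

0.12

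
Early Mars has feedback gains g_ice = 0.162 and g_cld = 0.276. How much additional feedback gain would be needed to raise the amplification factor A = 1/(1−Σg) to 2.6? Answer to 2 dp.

Current total gain = 0.438.
Target gain for A = 2.6: g* = 1 − 1/2.6 = 0.6154.
Additional gain needed = 0.6154 − 0.438 = 0.18.

0.18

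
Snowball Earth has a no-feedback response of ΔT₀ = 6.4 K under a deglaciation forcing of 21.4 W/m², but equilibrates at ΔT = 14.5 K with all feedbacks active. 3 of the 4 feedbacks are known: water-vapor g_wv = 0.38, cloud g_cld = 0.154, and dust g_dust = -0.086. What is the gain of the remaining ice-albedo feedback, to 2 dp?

0.11

Amplification A = ΔT/ΔT₀ = 14.5/6.4 = 2.266.
Total gain g = 1 − 1/A = 1 − 1/2.266 = 0.5587.
Known gains sum to 0.38 + 0.154 − 0.086 = 0.448.
g_ice = 0.5587 − 0.448 = 0.11.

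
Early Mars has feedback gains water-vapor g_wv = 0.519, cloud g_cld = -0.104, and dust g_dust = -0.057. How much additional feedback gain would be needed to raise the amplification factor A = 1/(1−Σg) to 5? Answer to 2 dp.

Current total gain = 0.358.
Target gain for A = 5: g* = 1 − 1/5 = 0.8.
Additional gain needed = 0.8 − 0.358 = 0.44.

0.44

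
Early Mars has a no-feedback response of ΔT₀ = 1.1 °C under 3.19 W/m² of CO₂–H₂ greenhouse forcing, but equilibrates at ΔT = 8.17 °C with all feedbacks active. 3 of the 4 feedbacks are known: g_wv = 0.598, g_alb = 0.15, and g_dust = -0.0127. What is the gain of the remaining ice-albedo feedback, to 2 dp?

Amplification A = ΔT/ΔT₀ = 8.17/1.1 = 7.427.
Total gain g = 1 − 1/A = 1 − 1/7.427 = 0.8654.
Known gains sum to 0.598 + 0.15 − 0.0127 = 0.7353.
g_ice = 0.8654 − 0.7353 = 0.13.

0.13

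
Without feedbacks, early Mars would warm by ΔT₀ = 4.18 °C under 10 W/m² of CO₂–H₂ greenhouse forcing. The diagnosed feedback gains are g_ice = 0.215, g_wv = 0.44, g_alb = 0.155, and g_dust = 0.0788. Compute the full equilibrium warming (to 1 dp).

37.6 °C

Total gain g = 0.215 + 0.44 + 0.155 + 0.0788 = 0.8888.
Amplification A = 1/(1 − 0.8888) = 8.993.
ΔT = 4.18 × 8.993 = 37.6 °C.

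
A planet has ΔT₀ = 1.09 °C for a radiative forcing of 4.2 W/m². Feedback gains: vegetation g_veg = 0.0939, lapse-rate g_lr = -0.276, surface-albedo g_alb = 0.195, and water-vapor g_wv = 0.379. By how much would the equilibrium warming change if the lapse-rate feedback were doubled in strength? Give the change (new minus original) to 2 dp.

Original: g = 0.3919, ΔT = 1.09/(1−0.3919) = 1.7925 °C.
With doubled lapse-rate: g' = 0.1159, ΔT' = 1.09/(1−0.1159) = 1.2329 °C.
Change = 1.2329 − 1.7925 = -0.56 °C.

-0.56 °C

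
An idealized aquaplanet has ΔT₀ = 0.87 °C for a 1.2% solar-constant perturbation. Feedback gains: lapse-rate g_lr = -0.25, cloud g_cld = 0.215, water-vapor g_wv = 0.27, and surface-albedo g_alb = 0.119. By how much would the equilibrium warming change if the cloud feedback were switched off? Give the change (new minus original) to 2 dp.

-0.34 °C

Original: g = 0.354, ΔT = 0.87/(1−0.354) = 1.3467 °C.
Without cloud: g' = 0.139, ΔT' = 0.87/(1−0.139) = 1.0105 °C.
Change = 1.0105 − 1.3467 = -0.34 °C.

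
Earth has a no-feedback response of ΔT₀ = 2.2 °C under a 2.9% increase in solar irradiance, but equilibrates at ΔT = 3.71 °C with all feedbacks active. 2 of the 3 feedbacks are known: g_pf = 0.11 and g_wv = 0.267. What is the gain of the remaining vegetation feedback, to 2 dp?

0.03

Amplification A = ΔT/ΔT₀ = 3.71/2.2 = 1.686.
Total gain g = 1 − 1/A = 1 − 1/1.686 = 0.4069.
Known gains sum to 0.11 + 0.267 = 0.377.
g_veg = 0.4069 − 0.377 = 0.03.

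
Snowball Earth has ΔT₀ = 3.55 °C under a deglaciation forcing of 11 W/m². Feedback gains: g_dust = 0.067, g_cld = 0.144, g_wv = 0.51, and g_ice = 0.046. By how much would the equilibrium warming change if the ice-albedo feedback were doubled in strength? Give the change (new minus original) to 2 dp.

3.75 °C

Original: g = 0.767, ΔT = 3.55/(1−0.767) = 15.2361 °C.
With doubled ice-albedo: g' = 0.813, ΔT' = 3.55/(1−0.813) = 18.9840 °C.
Change = 18.9840 − 15.2361 = 3.75 °C.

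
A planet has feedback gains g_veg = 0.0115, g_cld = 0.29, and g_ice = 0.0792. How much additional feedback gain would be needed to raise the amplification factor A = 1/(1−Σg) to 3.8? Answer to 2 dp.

0.36

Current total gain = 0.3807.
Target gain for A = 3.8: g* = 1 − 1/3.8 = 0.7368.
Additional gain needed = 0.7368 − 0.3807 = 0.36.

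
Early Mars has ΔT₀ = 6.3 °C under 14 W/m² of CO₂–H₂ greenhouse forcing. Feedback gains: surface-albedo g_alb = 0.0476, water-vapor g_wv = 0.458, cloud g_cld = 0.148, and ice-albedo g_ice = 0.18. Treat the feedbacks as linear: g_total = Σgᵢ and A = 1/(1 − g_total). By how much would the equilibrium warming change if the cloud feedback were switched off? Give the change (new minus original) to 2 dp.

Original: g = 0.8336, ΔT = 6.3/(1−0.8336) = 37.8606 °C.
Without cloud: g' = 0.6856, ΔT' = 6.3/(1−0.6856) = 20.0382 °C.
Change = 20.0382 − 37.8606 = -17.82 °C.

-17.82 °C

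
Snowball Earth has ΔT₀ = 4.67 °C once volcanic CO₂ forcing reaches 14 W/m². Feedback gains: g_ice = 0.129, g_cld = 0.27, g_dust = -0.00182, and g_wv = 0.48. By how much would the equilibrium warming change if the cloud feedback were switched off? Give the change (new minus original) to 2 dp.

-26.13 °C

Original: g = 0.87718, ΔT = 4.67/(1−0.87718) = 38.0231 °C.
Without cloud: g' = 0.60718, ΔT' = 4.67/(1−0.60718) = 11.8884 °C.
Change = 11.8884 − 38.0231 = -26.13 °C.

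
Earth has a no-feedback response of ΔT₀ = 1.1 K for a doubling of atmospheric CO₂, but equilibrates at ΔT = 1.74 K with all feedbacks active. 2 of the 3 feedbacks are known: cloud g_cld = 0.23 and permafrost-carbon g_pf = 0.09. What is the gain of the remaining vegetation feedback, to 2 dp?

Amplification A = ΔT/ΔT₀ = 1.74/1.1 = 1.582.
Total gain g = 1 − 1/A = 1 − 1/1.582 = 0.3679.
Known gains sum to 0.23 + 0.09 = 0.32.
g_veg = 0.3679 − 0.32 = 0.05.

0.05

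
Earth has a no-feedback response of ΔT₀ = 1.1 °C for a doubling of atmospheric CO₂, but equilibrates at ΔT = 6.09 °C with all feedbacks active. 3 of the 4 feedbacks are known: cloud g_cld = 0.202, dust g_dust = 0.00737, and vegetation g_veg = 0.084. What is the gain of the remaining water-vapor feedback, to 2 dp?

0.53

Amplification A = ΔT/ΔT₀ = 6.09/1.1 = 5.536.
Total gain g = 1 − 1/A = 1 − 1/5.536 = 0.8194.
Known gains sum to 0.202 + 0.00737 + 0.084 = 0.29337.
g_wv = 0.8194 − 0.29337 = 0.53.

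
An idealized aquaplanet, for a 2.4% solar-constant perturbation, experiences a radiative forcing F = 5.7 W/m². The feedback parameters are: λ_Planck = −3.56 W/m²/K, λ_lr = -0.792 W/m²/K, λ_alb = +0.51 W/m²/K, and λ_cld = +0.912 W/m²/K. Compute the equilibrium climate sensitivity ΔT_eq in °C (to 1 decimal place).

1.9 °C

Net feedback parameter λ = (−3.56) + (-0.792) + (+0.51) + (+0.912) = -2.93 W/m²/K.
ΔT = −F/λ = −5.7/(-2.93) = 1.9 °C.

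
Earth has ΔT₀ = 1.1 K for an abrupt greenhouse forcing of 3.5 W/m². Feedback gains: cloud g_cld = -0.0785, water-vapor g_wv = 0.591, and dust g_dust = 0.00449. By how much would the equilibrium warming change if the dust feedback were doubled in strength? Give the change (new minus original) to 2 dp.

0.02 K

Original: g = 0.51699, ΔT = 1.1/(1−0.51699) = 2.2774 K.
With doubled dust: g' = 0.52148, ΔT' = 1.1/(1−0.52148) = 2.2988 K.
Change = 2.2988 − 2.2774 = 0.02 K.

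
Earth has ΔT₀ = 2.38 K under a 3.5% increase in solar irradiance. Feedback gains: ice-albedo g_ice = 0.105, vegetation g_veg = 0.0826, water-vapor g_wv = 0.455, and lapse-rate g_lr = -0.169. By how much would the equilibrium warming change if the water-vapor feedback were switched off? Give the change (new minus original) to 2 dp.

Original: g = 0.4736, ΔT = 2.38/(1−0.4736) = 4.5213 K.
Without water-vapor: g' = 0.0186, ΔT' = 2.38/(1−0.0186) = 2.4251 K.
Change = 2.4251 − 4.5213 = -2.10 K.

-2.10 K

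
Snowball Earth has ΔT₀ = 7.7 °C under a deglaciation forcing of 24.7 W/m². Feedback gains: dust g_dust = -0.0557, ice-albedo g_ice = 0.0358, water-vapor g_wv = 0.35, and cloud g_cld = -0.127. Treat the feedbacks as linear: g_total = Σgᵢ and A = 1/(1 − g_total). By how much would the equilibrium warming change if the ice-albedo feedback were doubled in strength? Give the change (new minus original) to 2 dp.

Original: g = 0.2031, ΔT = 7.7/(1−0.2031) = 9.6624 °C.
With doubled ice-albedo: g' = 0.2389, ΔT' = 7.7/(1−0.2389) = 10.1169 °C.
Change = 10.1169 − 9.6624 = 0.45 °C.

0.45 °C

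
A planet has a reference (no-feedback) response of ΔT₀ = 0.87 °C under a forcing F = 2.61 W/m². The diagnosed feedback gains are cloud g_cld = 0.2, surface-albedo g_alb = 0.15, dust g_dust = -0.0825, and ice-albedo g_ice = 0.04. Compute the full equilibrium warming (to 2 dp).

1.26 °C

Total gain g = 0.2 + 0.15 − 0.0825 + 0.04 = 0.3075.
Amplification A = 1/(1 − 0.3075) = 1.444.
ΔT = 0.87 × 1.444 = 1.26 °C.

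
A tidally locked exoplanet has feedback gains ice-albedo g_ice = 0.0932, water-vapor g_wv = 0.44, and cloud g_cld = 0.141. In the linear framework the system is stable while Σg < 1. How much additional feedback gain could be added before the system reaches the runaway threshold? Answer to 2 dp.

Current total gain = 0.0932 + 0.44 + 0.141 = 0.6742.
Margin to runaway = 1 − 0.6742 = 0.33.

0.33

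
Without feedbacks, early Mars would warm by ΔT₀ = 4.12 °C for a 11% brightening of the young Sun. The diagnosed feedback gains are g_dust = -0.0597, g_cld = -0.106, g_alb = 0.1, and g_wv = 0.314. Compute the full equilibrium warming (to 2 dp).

Total gain g = -0.0597 − 0.106 + 0.1 + 0.314 = 0.2483.
Amplification A = 1/(1 − 0.2483) = 1.33.
ΔT = 4.12 × 1.33 = 5.48 °C.

5.48 °C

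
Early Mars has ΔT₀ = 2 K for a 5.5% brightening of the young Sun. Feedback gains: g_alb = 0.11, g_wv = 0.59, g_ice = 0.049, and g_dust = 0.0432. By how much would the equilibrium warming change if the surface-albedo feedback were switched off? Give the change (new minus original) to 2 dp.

Original: g = 0.7922, ΔT = 2/(1−0.7922) = 9.6246 K.
Without surface-albedo: g' = 0.6822, ΔT' = 2/(1−0.6822) = 6.2933 K.
Change = 6.2933 − 9.6246 = -3.33 K.

-3.33 K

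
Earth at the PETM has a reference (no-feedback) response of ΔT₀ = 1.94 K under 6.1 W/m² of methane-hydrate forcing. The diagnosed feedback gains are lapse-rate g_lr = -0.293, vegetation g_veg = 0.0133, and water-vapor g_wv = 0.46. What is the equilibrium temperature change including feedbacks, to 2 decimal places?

Total gain g = -0.293 + 0.0133 + 0.46 = 0.1803.
Amplification A = 1/(1 − 0.1803) = 1.22.
ΔT = 1.94 × 1.22 = 2.37 K.

2.37 K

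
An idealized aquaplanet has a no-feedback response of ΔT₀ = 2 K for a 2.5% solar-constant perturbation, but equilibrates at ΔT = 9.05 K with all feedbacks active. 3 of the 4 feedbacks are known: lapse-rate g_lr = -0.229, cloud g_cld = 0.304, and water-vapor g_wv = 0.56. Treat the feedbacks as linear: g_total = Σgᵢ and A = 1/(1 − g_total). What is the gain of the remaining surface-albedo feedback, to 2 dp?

Amplification A = ΔT/ΔT₀ = 9.05/2 = 4.525.
Total gain g = 1 − 1/A = 1 − 1/4.525 = 0.779.
Known gains sum to -0.229 + 0.304 + 0.56 = 0.635.
g_alb = 0.779 − 0.635 = 0.14.

0.14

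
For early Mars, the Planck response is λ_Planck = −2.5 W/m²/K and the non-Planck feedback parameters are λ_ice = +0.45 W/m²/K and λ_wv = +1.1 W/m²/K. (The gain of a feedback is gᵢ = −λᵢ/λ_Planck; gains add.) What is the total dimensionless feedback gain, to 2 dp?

0.62

Convert to gains: g_ice = 0.45/2.5 = 0.18; g_wv = 1.1/2.5 = 0.44.
Total gain g = 0.62.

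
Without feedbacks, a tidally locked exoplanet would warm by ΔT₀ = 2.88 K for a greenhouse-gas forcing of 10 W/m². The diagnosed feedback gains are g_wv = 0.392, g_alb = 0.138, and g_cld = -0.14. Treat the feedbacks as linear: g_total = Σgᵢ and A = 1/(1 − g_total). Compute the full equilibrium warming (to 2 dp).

Total gain g = 0.392 + 0.138 − 0.14 = 0.39.
Amplification A = 1/(1 − 0.39) = 1.639.
ΔT = 2.88 × 1.639 = 4.72 K.

4.72 K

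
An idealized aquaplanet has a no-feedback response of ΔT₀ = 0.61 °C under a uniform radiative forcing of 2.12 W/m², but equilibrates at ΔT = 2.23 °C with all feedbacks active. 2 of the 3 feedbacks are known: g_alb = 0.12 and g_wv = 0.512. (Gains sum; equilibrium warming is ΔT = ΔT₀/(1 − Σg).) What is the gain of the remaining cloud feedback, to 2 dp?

Amplification A = ΔT/ΔT₀ = 2.23/0.61 = 3.656.
Total gain g = 1 − 1/A = 1 − 1/3.656 = 0.7265.
Known gains sum to 0.12 + 0.512 = 0.632.
g_cld = 0.7265 − 0.632 = 0.09.

0.09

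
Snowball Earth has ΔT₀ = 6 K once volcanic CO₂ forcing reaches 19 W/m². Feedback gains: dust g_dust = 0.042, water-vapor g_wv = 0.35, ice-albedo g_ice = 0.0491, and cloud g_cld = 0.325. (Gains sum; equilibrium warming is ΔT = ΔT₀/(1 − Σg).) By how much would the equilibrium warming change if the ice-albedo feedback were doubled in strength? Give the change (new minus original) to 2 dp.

6.82 K

Original: g = 0.7661, ΔT = 6/(1−0.7661) = 25.6520 K.
With doubled ice-albedo: g' = 0.8152, ΔT' = 6/(1−0.8152) = 32.4675 K.
Change = 32.4675 − 25.6520 = 6.82 K.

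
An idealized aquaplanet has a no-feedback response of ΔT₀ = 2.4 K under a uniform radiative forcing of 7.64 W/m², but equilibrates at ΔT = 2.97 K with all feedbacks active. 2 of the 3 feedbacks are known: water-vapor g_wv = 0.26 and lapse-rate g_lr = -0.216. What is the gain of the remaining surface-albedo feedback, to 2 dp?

Amplification A = ΔT/ΔT₀ = 2.97/2.4 = 1.238.
Total gain g = 1 − 1/A = 1 − 1/1.238 = 0.1922.
Known gains sum to 0.26 − 0.216 = 0.044.
g_alb = 0.1922 − 0.044 = 0.15.

0.15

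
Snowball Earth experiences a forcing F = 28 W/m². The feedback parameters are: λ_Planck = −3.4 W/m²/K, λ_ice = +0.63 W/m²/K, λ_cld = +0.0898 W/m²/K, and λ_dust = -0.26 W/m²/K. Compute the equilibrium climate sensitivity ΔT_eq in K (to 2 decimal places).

Net feedback parameter λ = (−3.4) + (+0.63) + (+0.0898) + (-0.26) = -2.9402 W/m²/K.
ΔT = −F/λ = −28/(-2.9402) = 9.52 K.

9.52 K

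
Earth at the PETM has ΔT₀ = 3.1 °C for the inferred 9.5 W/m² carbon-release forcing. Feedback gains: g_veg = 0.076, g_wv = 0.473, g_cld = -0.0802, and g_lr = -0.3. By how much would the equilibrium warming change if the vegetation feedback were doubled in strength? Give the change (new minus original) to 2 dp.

0.38 °C

Original: g = 0.1688, ΔT = 3.1/(1−0.1688) = 3.7295 °C.
With doubled vegetation: g' = 0.2448, ΔT' = 3.1/(1−0.2448) = 4.1049 °C.
Change = 4.1049 − 3.7295 = 0.38 °C.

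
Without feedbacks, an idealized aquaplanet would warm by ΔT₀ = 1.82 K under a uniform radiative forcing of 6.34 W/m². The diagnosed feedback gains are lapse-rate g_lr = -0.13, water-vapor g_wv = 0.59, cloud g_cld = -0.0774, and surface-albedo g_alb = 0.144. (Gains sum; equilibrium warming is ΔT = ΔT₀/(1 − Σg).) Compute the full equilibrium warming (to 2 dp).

3.84 K

Total gain g = -0.13 + 0.59 − 0.0774 + 0.144 = 0.5266.
Amplification A = 1/(1 − 0.5266) = 2.112.
ΔT = 1.82 × 2.112 = 3.84 K.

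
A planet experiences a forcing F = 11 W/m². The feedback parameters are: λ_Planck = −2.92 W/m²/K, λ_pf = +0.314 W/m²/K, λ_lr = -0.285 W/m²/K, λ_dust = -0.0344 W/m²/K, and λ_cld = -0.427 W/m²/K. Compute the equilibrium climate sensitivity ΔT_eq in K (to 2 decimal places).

3.28 K

Net feedback parameter λ = (−2.92) + (+0.314) + (-0.285) + (-0.0344) + (-0.427) = -3.3524 W/m²/K.
ΔT = −F/λ = −11/(-3.3524) = 3.28 K.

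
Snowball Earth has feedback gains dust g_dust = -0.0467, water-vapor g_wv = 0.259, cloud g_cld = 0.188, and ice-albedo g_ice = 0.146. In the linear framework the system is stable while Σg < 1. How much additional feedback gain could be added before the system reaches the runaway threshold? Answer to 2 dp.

0.45

Current total gain = -0.0467 + 0.259 + 0.188 + 0.146 = 0.5463.
Margin to runaway = 1 − 0.5463 = 0.45.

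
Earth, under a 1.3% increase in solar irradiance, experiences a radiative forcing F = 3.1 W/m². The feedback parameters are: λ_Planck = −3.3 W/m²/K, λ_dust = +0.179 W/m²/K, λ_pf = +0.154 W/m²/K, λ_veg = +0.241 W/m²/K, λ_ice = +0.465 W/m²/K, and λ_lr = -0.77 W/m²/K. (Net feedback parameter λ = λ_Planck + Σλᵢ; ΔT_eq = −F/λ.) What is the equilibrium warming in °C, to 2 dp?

1.02 °C

Net feedback parameter λ = (−3.3) + (+0.179) + (+0.154) + (+0.241) + (+0.465) + (-0.77) = -3.031 W/m²/K.
ΔT = −F/λ = −3.1/(-3.031) = 1.02 °C.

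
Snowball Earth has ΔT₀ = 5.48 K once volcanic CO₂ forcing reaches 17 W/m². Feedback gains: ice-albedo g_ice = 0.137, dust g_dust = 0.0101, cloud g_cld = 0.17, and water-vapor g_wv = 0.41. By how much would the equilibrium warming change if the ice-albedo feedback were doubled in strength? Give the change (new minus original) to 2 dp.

Original: g = 0.7271, ΔT = 5.48/(1−0.7271) = 20.0806 K.
With doubled ice-albedo: g' = 0.8641, ΔT' = 5.48/(1−0.8641) = 40.3238 K.
Change = 40.3238 − 20.0806 = 20.24 K.

20.24 K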